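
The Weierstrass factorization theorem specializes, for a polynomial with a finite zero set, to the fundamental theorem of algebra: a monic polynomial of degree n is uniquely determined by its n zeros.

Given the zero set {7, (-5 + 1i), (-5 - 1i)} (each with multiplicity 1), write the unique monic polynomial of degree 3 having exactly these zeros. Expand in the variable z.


The polynomial is p(z) = ∏_{α ∈ S} (z − α), where S = {7, (-5 + 1i), (-5 - 1i)}.
Expanding the product yields: p(z) = z^3 + 3·z^2 -44·z -182.
Note conjugate pairs combine to real quadratics: (z − (-5+1i))(z − (-5−1i)) = z² + 10z + 26.
The resulting polynomial has degree 3 and real coefficients as required.

p(z) = z^3 + 3·z^2 -44·z -182.


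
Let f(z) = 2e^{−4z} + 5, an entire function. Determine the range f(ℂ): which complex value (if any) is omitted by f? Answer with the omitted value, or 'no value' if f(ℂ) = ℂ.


Little Picard bounds the complement of f(ℂ) to at most one point.
e^{−4z} is never zero on ℂ, so 2·e^{−4z} takes every value in ℂ ∖ {0}. Adding 5 shifts the range to ℂ ∖ {5}. Thus f omits exactly the value 5.

Omitted value: 5.


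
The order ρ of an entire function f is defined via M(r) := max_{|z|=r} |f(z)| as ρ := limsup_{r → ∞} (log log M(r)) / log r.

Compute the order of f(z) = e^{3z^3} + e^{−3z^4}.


Each summand is entire of order 3 and 4 respectively (as in the single-exponential case). The order of a sum is at most the max of the orders, so ρ ≤ 4. For the lower bound: on |z|=r choose arg z so that -3z^4 is real positive; then |e^{-3z^4}| = e^{3r^4} while |e^{3z^3}| ≤ e^{3r^3} = o(e^{3r^4}). So |f| ≥ e^{3r^4}(1 − o(1)) and ρ ≥ 4. Hence ρ = max(3, 4) = 4.
Therefore ρ = 4.

Order ρ = 4.


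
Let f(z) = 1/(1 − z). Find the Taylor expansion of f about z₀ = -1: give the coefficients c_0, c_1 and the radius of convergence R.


Let w = z − z₀, so z = z₀ + w.
Then 1 − z = 1 − (z₀ + w) = (1 − z₀) − w = 2 − w.
f(z) = 1/(2 − w) = (1/(2)) · 1/(1 − w/(2)) = Σ_{n≥0} w^n / (2)^(n+1).
So c_n = 1/(2)^(n+1):
  c_0 = 1/(2)^1 = 1/2.
  c_1 = 1/(2)^2 = 1/4.
The series is valid for |w/d| < 1, i.e. |z − z₀| < |d|.
Radius of convergence: R = |1 − z₀| = |2| = 2 (distance from z₀ to the singularity z = 1).

c_0 = 1/2, c_1 = 1/4; R = 2.


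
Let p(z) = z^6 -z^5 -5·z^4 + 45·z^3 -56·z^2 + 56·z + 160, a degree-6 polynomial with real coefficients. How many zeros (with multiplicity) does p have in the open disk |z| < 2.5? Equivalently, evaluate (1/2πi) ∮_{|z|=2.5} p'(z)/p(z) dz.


The zeros of p are: (2 + 2i), (2 - 2i), -1, (1 + 2i), (1 - 2i), -4.
Their magnitudes are: 2.828, 2.828, 1, 2.236, 2.236, 4.
Zeros with |z| < R = 2.5: -1, (1 + 2i), (1 - 2i).
Count = 3.
By the argument principle, (1/2πi) ∮_{|z|=R} p'(z)/p(z) dz equals exactly this count.

Number of zeros inside |z| < 2.5: 3.


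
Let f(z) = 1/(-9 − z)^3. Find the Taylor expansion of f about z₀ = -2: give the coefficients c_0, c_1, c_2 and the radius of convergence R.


Let w = z − z₀, so z = z₀ + w.
Then -9 − z = -9 − (z₀ + w) = (-9 − z₀) − w = -7 − w.
f(z) = 1/(-7 − w)^3 = (1/(-7)^3) · (1 − w/(-7))^{−3}.
By the binomial series (1−u)^{−3} = Σ_{n≥0} C(n+2, 2) u^n for |u|<1, with u = w/(-7):
  c_n = C(n+2, 2) / (-7)^(n+3).
  c_0 = 1/(-7)^3 = -1/343.
  c_1 = 3/(-7)^4 = 3/2401.
  c_2 = 6/(-7)^5 = -6/16807.
The series is valid for |w/d| < 1, i.e. |z − z₀| < |d|.
Radius of convergence: R = |-9 − z₀| = |-7| = 7 (distance from z₀ to the singularity z = -9).

c_0 = -1/343, c_1 = 3/2401, c_2 = -6/16807; R = 7.


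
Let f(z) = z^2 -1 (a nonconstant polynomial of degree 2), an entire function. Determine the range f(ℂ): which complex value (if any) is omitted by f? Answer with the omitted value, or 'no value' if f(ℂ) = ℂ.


Little Picard bounds the complement of f(ℂ) to at most one point.
For every w ∈ ℂ, the equation p(z) − w = 0 is a nonconstant polynomial in z and hence has at least one root by the fundamental theorem of algebra. So p is surjective onto ℂ, omitting no value.

Omitted value: no value.


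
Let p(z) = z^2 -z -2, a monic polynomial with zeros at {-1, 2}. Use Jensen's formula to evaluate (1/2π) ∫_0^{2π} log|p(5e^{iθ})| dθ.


Zeros: -1, 2; r = 5.
Inside |z| < r: -1, 2. Outside (|z| ≥ r): ∅.
p(0) = -2, so log|p(0)| = log(2) = 0.6931.
Apply Jensen: I(r) = log|p(0)| + Σ_k log(r/|z_k|), summed over zeros inside |z| < r.
  log(r/|z_k|) for z_k = -1: log(5/1) = 1.6094
  log(r/|z_k|) for z_k = 2: log(5/2) = 0.9163
Sum over inside zeros: 2.5257.
I(r) = log|p(0)| + (inside sum) = 0.6931 + 2.5257 = 3.2189.
Closed form (all zeros inside, monic): I(r) = n·log(r) = 2·log(5) = 3.2189. ✓

I(r) ≈ 3.2189.


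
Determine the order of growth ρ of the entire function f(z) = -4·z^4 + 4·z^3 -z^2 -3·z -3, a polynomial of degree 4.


|f(z)| ≤ Σ|c_k|·r^k = O(r^4) as r → ∞. Polynomial growth is O(e^{r^ε}) for every ε > 0 (since r^4/e^{r^ε} → 0), so ρ ≤ ε for all ε > 0, i.e. ρ = 0. Every nonconstant polynomial has order 0.
Therefore ρ = 0.

Order ρ = 0.


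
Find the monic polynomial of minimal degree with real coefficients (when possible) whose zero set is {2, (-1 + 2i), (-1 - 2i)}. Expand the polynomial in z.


The polynomial is p(z) = ∏_{α ∈ S} (z − α), where S = {2, (-1 + 2i), (-1 - 2i)}.
Expanding the product yields: p(z) = z^3 + z -10.
Note conjugate pairs combine to real quadratics: (z − (-1+2i))(z − (-1−2i)) = z² + 2z + 5.
The resulting polynomial has degree 3 and real coefficients as required.

p(z) = z^3 + z -10.


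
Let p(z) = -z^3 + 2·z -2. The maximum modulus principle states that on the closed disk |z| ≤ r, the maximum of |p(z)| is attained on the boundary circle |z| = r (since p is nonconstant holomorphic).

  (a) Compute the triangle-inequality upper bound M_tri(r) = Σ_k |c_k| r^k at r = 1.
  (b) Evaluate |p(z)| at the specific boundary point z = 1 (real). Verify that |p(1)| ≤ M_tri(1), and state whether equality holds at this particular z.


Coefficients: c_0 = -2, c_1 = 2, c_2 = 0, c_3 = -1. Radius r = 1.
Part (a). Triangle bound: M_tri(r) = Σ_k |c_k| r^k
  = |-2|·1^0 + |2|·1^1 + |0|·1^2 + |-1|·1^3
  = 2 + 2 + 0 + 1 = 5.
This bounds M(r) := max_{|z|=r} |p(z)| from above; equality holds iff all terms c_k z^k can be made to align in phase at a single z on |z|=r.
Part (b). At z = 1 (real, on the circle |z| = r):
  p(1) = (-2)·1^0 + (2)·1^1 + (0)·1^2 + (-1)·1^3 = -1.
  |p(1)| = 1.
Check: |p(1)| = 1 ≤ 5 = M_tri(1). ✓ Equality does not hold at z = 1 (the coefficients have mixed signs, so the terms do not all align in phase there).

M_tri(1) = 5; |p(1)| = 1; equality at z=1: no.


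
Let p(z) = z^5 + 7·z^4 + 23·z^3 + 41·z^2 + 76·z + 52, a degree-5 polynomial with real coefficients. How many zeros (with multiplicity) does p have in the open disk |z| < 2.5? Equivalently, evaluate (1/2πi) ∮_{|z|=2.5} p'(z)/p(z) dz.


The zeros of p are: -1, (0 + 2i), (0 - 2i), (-3 + 2i), (-3 - 2i).
Their magnitudes are: 1, 2, 2, 3.606, 3.606.
Zeros with |z| < R = 2.5: -1, (0 + 2i), (0 - 2i).
Count = 3.
By the argument principle, (1/2πi) ∮_{|z|=R} p'(z)/p(z) dz equals exactly this count.

Number of zeros inside |z| < 2.5: 3.


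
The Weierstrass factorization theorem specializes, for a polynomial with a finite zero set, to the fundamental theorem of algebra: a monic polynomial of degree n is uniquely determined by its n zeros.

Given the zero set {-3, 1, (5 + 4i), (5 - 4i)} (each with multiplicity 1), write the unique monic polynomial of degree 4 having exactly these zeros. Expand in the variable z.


The polynomial is p(z) = ∏_{α ∈ S} (z − α), where S = {-3, 1, (5 + 4i), (5 - 4i)}.
Expanding the product yields: p(z) = z^4 -8·z^3 + 18·z^2 + 112·z -123.
Note conjugate pairs combine to real quadratics: (z − (5+4i))(z − (5−4i)) = z² − 10z + 41.
The resulting polynomial has degree 4 and real coefficients as required.

p(z) = z^4 -8·z^3 + 18·z^2 + 112·z -123.


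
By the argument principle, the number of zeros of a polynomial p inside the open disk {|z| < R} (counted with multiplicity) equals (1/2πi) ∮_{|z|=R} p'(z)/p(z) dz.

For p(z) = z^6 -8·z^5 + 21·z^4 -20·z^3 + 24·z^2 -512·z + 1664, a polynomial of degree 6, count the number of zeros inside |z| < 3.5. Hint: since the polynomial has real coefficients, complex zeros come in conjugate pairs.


The zeros of p are: 4, (-2 + 2i), (-2 - 2i), 4, (2 + 3i), (2 - 3i).
Their magnitudes are: 4, 2.828, 2.828, 4, 3.606, 3.606.
Zeros with |z| < R = 3.5: (-2 + 2i), (-2 - 2i).
Count = 2.
By the argument principle, (1/2πi) ∮_{|z|=R} p'(z)/p(z) dz equals exactly this count.

Number of zeros inside |z| < 3.5: 2.


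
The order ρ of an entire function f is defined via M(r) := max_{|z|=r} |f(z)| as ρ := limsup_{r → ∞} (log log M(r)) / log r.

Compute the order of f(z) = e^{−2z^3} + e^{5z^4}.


Each summand is entire of order 3 and 4 respectively (as in the single-exponential case). The order of a sum is at most the max of the orders, so ρ ≤ 4. For the lower bound: on |z|=r choose arg z so that 5z^4 is real positive; then |e^{5z^4}| = e^{5r^4} while |e^{-2z^3}| ≤ e^{2r^3} = o(e^{5r^4}). So |f| ≥ e^{5r^4}(1 − o(1)) and ρ ≥ 4. Hence ρ = max(3, 4) = 4.
Therefore ρ = 4.

Order ρ = 4.


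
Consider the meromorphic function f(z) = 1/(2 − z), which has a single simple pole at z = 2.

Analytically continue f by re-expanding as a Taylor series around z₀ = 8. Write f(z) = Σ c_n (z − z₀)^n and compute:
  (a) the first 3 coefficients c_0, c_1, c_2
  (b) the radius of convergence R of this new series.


Let w = z − z₀, so z = z₀ + w.
Then 2 − z = 2 − (z₀ + w) = (2 − z₀) − w = -6 − w.
f(z) = 1/(-6 − w) = (1/(-6)) · 1/(1 − w/(-6)) = Σ_{n≥0} w^n / (-6)^(n+1).
So c_n = 1/(-6)^(n+1):
  c_0 = 1/(-6)^1 = -1/6.
  c_1 = 1/(-6)^2 = 1/36.
  c_2 = 1/(-6)^3 = -1/216.
The series is valid for |w/d| < 1, i.e. |z − z₀| < |d|.
Radius of convergence: R = |2 − z₀| = |-6| = 6 (distance from z₀ to the singularity z = 2).

c_0 = -1/6, c_1 = 1/36, c_2 = -1/216; R = 6.


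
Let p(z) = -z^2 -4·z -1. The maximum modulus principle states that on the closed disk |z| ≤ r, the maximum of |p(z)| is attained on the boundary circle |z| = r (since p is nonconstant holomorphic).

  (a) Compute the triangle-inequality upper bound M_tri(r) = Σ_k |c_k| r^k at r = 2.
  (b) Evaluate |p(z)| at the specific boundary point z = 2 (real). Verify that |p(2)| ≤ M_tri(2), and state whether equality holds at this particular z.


Coefficients: c_0 = -1, c_1 = -4, c_2 = -1. Radius r = 2.
Part (a). Triangle bound: M_tri(r) = Σ_k |c_k| r^k
  = |-1|·2^0 + |-4|·2^1 + |-1|·2^2
  = 1 + 8 + 4 = 13.
This bounds M(r) := max_{|z|=r} |p(z)| from above; equality holds iff all terms c_k z^k can be made to align in phase at a single z on |z|=r.
Part (b). At z = 2 (real, on the circle |z| = r):
  p(2) = (-1)·2^0 + (-4)·2^1 + (-1)·2^2 = -13.
  |p(2)| = 13.
Since all nonzero coefficients share the same sign, |p(2)| = 13 = M_tri(2); the triangle bound is attained at z = 2, so in fact M(r) = 13.

M_tri(2) = 13; |p(2)| = 13; equality at z=2: yes.


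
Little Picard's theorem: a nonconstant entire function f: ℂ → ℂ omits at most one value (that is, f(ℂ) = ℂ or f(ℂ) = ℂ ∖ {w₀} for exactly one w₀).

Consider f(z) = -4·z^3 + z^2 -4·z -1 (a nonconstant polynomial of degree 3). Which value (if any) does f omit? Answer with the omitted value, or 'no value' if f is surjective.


Little Picard bounds the complement of f(ℂ) to at most one point.
For every w ∈ ℂ, the equation p(z) − w = 0 is a nonconstant polynomial in z and hence has at least one root by the fundamental theorem of algebra. So p is surjective onto ℂ, omitting no value.

Omitted value: no value.


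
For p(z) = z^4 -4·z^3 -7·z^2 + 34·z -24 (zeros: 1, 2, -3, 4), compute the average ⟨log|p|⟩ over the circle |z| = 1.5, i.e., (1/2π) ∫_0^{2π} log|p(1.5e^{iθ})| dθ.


Zeros: -3, 1, 2, 4; r = 1.5.
Inside |z| < r: 1. Outside (|z| ≥ r): -3, 2, 4.
p(0) = -24, so log|p(0)| = log(24) = 3.1781.
Apply Jensen: I(r) = log|p(0)| + Σ_k log(r/|z_k|), summed over zeros inside |z| < r.
  log(r/|z_k|) for z_k = 1: log(1.5/1) = 0.4055
  Outside zeros (-3, 2, 4) contribute nothing to the Jensen sum.
Sum over inside zeros: 0.4055.
I(r) = log|p(0)| + (inside sum) = 3.1781 + 0.4055 = 3.5835.
Note: since some zeros are outside |z| ≤ r, the simplified n·log(r) form does NOT apply — only the inside zeros contribute.

I(r) ≈ 3.5835.


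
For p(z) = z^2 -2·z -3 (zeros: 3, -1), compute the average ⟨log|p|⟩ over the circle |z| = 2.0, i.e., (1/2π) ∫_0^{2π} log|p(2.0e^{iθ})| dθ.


Zeros: -1, 3; r = 2.0.
Inside |z| < r: -1. Outside (|z| ≥ r): 3.
p(0) = -3, so log|p(0)| = log(3) = 1.0986.
Apply Jensen: I(r) = log|p(0)| + Σ_k log(r/|z_k|), summed over zeros inside |z| < r.
  log(r/|z_k|) for z_k = -1: log(2.0/1) = 0.6931
  Outside zeros (3) contribute nothing to the Jensen sum.
Sum over inside zeros: 0.6931.
I(r) = log|p(0)| + (inside sum) = 1.0986 + 0.6931 = 1.7918.
Note: since some zeros are outside |z| ≤ r, the simplified n·log(r) form does NOT apply — only the inside zeros contribute.

I(r) ≈ 1.7918.


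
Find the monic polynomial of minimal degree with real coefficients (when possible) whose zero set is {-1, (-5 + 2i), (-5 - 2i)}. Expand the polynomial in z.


The polynomial is p(z) = ∏_{α ∈ S} (z − α), where S = {-1, (-5 + 2i), (-5 - 2i)}.
Expanding the product yields: p(z) = z^3 + 11·z^2 + 39·z + 29.
Note conjugate pairs combine to real quadratics: (z − (-5+2i))(z − (-5−2i)) = z² + 10z + 29.
The resulting polynomial has degree 3 and real coefficients as required.

p(z) = z^3 + 11·z^2 + 39·z + 29.


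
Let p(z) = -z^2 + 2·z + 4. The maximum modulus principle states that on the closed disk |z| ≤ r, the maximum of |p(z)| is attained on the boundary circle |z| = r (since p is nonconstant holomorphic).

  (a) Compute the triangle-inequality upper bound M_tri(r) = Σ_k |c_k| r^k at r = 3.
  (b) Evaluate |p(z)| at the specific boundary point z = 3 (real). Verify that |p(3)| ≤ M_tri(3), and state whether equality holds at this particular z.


Coefficients: c_0 = 4, c_1 = 2, c_2 = -1. Radius r = 3.
Part (a). Triangle bound: M_tri(r) = Σ_k |c_k| r^k
  = |4|·3^0 + |2|·3^1 + |-1|·3^2
  = 4 + 6 + 9 = 19.
This bounds M(r) := max_{|z|=r} |p(z)| from above; equality holds iff all terms c_k z^k can be made to align in phase at a single z on |z|=r.
Part (b). At z = 3 (real, on the circle |z| = r):
  p(3) = (4)·3^0 + (2)·3^1 + (-1)·3^2 = 1.
  |p(3)| = 1.
Check: |p(3)| = 1 ≤ 19 = M_tri(3). ✓ Equality does not hold at z = 3 (the coefficients have mixed signs, so the terms do not all align in phase there).

M_tri(3) = 19; |p(3)| = 1; equality at z=3: no.


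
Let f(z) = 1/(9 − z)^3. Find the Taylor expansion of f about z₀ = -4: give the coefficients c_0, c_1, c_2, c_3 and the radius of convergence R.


Let w = z − z₀, so z = z₀ + w.
Then 9 − z = 9 − (z₀ + w) = (9 − z₀) − w = 13 − w.
f(z) = 1/(13 − w)^3 = (1/(13)^3) · (1 − w/(13))^{−3}.
By the binomial series (1−u)^{−3} = Σ_{n≥0} C(n+2, 2) u^n for |u|<1, with u = w/(13):
  c_n = C(n+2, 2) / (13)^(n+3).
  c_0 = 1/(13)^3 = 1/2197.
  c_1 = 3/(13)^4 = 3/28561.
  c_2 = 6/(13)^5 = 6/371293.
  c_3 = 10/(13)^6 = 10/4826809.
The series is valid for |w/d| < 1, i.e. |z − z₀| < |d|.
Radius of convergence: R = |9 − z₀| = |13| = 13 (distance from z₀ to the singularity z = 9).

c_0 = 1/2197, c_1 = 3/28561, c_2 = 6/371293, c_3 = 10/4826809; R = 13.


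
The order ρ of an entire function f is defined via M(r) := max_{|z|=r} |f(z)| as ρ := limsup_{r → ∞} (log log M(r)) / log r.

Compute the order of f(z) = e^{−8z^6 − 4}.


|e^{−8z^6 − 4}| = e^{Re(-8·z^6) + -4} ≤ e^{8|z|^6 + -4} = e^{8r^6 + -4} on |z| = r, so ρ ≤ 6. Choosing z on |z|=r so that -8·z^6 is real positive (always possible by picking arg z appropriately) gives |f(z)| = e^{8r^6 + -4}, matching the bound. The additive constant -4 does not affect log log M(r) ~ 6·log r. Hence ρ = 6.
Therefore ρ = 6.

Order ρ = 6.


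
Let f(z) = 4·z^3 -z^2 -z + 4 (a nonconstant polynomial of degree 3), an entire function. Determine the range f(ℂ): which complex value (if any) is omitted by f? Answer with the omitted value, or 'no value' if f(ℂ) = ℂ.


Little Picard bounds the complement of f(ℂ) to at most one point.
For every w ∈ ℂ, the equation p(z) − w = 0 is a nonconstant polynomial in z and hence has at least one root by the fundamental theorem of algebra. So p is surjective onto ℂ, omitting no value.

Omitted value: no value.


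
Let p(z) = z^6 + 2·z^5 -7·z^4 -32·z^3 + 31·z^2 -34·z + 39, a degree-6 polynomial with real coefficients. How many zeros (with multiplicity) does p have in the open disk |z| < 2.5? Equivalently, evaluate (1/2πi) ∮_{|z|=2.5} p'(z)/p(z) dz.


The zeros of p are: 1, (-3 + 2i), (-3 - 2i), (0 + 1i), (0 - 1i), 3.
Their magnitudes are: 1, 3.606, 3.606, 1, 1, 3.
Zeros with |z| < R = 2.5: 1, (0 + 1i), (0 - 1i).
Count = 3.
By the argument principle, (1/2πi) ∮_{|z|=R} p'(z)/p(z) dz equals exactly this count.

Number of zeros inside |z| < 2.5: 3.


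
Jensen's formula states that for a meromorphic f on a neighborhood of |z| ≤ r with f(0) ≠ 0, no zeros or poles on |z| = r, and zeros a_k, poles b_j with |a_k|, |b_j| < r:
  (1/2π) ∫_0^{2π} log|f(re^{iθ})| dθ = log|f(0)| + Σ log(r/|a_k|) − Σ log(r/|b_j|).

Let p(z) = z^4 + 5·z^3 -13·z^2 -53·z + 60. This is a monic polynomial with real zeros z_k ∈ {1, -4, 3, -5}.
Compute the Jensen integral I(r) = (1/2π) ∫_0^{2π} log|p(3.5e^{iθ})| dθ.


Zeros: -5, -4, 1, 3; r = 3.5.
Inside |z| < r: 1, 3. Outside (|z| ≥ r): -5, -4.
p(0) = 60, so log|p(0)| = log(60) = 4.0943.
Apply Jensen: I(r) = log|p(0)| + Σ_k log(r/|z_k|), summed over zeros inside |z| < r.
  log(r/|z_k|) for z_k = 1: log(3.5/1) = 1.2528
  log(r/|z_k|) for z_k = 3: log(3.5/3) = 0.1542
  Outside zeros (-5, -4) contribute nothing to the Jensen sum.
Sum over inside zeros: 1.4069.
I(r) = log|p(0)| + (inside sum) = 4.0943 + 1.4069 = 5.5013.
Note: since some zeros are outside |z| ≤ r, the simplified n·log(r) form does NOT apply — only the inside zeros contribute.

I(r) ≈ 5.5013.


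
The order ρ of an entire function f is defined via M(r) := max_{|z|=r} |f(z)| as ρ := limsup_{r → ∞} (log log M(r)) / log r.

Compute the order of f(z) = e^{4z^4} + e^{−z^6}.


Each summand is entire of order 4 and 6 respectively (as in the single-exponential case). The order of a sum is at most the max of the orders, so ρ ≤ 6. For the lower bound: on |z|=r choose arg z so that -1z^6 is real positive; then |e^{-1z^6}| = e^{1r^6} while |e^{4z^4}| ≤ e^{4r^4} = o(e^{1r^6}). So |f| ≥ e^{1r^6}(1 − o(1)) and ρ ≥ 6. Hence ρ = max(4, 6) = 6.
Therefore ρ = 6.

Order ρ = 6.


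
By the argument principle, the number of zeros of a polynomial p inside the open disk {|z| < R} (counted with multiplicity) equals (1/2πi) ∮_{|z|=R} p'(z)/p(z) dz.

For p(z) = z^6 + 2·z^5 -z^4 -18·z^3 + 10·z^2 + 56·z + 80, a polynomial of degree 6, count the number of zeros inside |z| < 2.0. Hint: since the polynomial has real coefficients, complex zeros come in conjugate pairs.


The zeros of p are: (-1 + 1i), (-1 - 1i), (-2 + 2i), (-2 - 2i), (2 + 1i), (2 - 1i).
Their magnitudes are: 1.414, 1.414, 2.828, 2.828, 2.236, 2.236.
Zeros with |z| < R = 2.0: (-1 + 1i), (-1 - 1i).
Count = 2.
By the argument principle, (1/2πi) ∮_{|z|=R} p'(z)/p(z) dz equals exactly this count.

Number of zeros inside |z| < 2.0: 2.


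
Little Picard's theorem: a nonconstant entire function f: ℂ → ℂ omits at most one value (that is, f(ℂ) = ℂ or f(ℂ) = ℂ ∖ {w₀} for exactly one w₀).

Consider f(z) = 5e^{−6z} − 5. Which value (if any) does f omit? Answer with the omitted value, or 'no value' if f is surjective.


Little Picard bounds the complement of f(ℂ) to at most one point.
e^{−6z} is never zero on ℂ, so 5·e^{−6z} takes every value in ℂ ∖ {0}. Adding -5 shifts the range to ℂ ∖ {-5}. Thus f omits exactly the value -5.

Omitted value: -5.


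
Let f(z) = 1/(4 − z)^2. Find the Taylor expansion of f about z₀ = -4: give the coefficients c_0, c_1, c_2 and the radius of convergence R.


Let w = z − z₀, so z = z₀ + w.
Then 4 − z = 4 − (z₀ + w) = (4 − z₀) − w = 8 − w.
f(z) = 1/(8 − w)^2 = (1/(8)^2) · (1 − w/(8))^{−2}.
By the binomial series (1−u)^{−2} = Σ_{n≥0} C(n+1, 1) u^n for |u|<1, with u = w/(8):
  c_n = C(n+1, 1) / (8)^(n+2).
  c_0 = 1/(8)^2 = 1/64.
  c_1 = 2/(8)^3 = 1/256.
  c_2 = 3/(8)^4 = 3/4096.
The series is valid for |w/d| < 1, i.e. |z − z₀| < |d|.
Radius of convergence: R = |4 − z₀| = |8| = 8 (distance from z₀ to the singularity z = 4).

c_0 = 1/64, c_1 = 1/256, c_2 = 3/4096; R = 8.


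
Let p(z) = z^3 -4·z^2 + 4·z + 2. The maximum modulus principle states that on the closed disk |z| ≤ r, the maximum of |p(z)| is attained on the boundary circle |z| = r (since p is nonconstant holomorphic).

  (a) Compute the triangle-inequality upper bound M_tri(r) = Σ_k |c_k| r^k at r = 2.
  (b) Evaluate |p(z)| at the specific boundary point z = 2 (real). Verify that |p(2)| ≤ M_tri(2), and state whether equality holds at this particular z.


Coefficients: c_0 = 2, c_1 = 4, c_2 = -4, c_3 = 1. Radius r = 2.
Part (a). Triangle bound: M_tri(r) = Σ_k |c_k| r^k
  = |2|·2^0 + |4|·2^1 + |-4|·2^2 + |1|·2^3
  = 2 + 8 + 16 + 8 = 34.
This bounds M(r) := max_{|z|=r} |p(z)| from above; equality holds iff all terms c_k z^k can be made to align in phase at a single z on |z|=r.
Part (b). At z = 2 (real, on the circle |z| = r):
  p(2) = (2)·2^0 + (4)·2^1 + (-4)·2^2 + (1)·2^3 = 2.
  |p(2)| = 2.
Check: |p(2)| = 2 ≤ 34 = M_tri(2). ✓ Equality does not hold at z = 2 (the coefficients have mixed signs, so the terms do not all align in phase there).

M_tri(2) = 34; |p(2)| = 2; equality at z=2: no.


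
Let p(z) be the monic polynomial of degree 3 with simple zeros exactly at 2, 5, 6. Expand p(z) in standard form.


The polynomial is p(z) = ∏_{α ∈ S} (z − α), where S = {2, 5, 6}.
Expanding the product yields: p(z) = z^3 -13·z^2 + 52·z -60.
The resulting polynomial has degree 3 and real coefficients as required.

p(z) = z^3 -13·z^2 + 52·z -60.


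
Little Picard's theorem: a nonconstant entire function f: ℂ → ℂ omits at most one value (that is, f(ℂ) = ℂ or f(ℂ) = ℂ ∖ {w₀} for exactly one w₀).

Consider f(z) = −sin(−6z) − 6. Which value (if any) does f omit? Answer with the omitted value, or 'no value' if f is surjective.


Little Picard bounds the complement of f(ℂ) to at most one point.
sin is entire and surjective onto ℂ: for every w ∈ ℂ, sin(ζ) = w has a solution ζ ∈ ℂ (e.g., via the complex inverse arcsin). With ζ = −6z this gives z = ζ/(-6). Then -1·sin(−6z) takes every value in -1·ℂ = ℂ, and adding -6 is a bijection of ℂ. So f is surjective and omits no value. (Note: only on the real line is sin bounded by [−1, 1].)

Omitted value: no value.


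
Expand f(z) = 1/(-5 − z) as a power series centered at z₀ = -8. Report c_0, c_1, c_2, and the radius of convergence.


Let w = z − z₀, so z = z₀ + w.
Then -5 − z = -5 − (z₀ + w) = (-5 − z₀) − w = 3 − w.
f(z) = 1/(3 − w) = (1/(3)) · 1/(1 − w/(3)) = Σ_{n≥0} w^n / (3)^(n+1).
So c_n = 1/(3)^(n+1):
  c_0 = 1/(3)^1 = 1/3.
  c_1 = 1/(3)^2 = 1/9.
  c_2 = 1/(3)^3 = 1/27.
The series is valid for |w/d| < 1, i.e. |z − z₀| < |d|.
Radius of convergence: R = |-5 − z₀| = |3| = 3 (distance from z₀ to the singularity z = -5).

c_0 = 1/3, c_1 = 1/9, c_2 = 1/27; R = 3.


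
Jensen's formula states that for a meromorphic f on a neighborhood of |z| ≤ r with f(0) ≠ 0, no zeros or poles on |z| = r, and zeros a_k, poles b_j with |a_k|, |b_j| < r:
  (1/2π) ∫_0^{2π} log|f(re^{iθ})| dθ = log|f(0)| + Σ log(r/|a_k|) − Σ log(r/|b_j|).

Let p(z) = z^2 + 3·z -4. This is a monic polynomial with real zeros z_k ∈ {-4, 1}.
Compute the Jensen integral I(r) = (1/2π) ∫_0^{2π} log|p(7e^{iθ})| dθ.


Zeros: -4, 1; r = 7.
Inside |z| < r: -4, 1. Outside (|z| ≥ r): ∅.
p(0) = -4, so log|p(0)| = log(4) = 1.3863.
Apply Jensen: I(r) = log|p(0)| + Σ_k log(r/|z_k|), summed over zeros inside |z| < r.
  log(r/|z_k|) for z_k = -4: log(7/4) = 0.5596
  log(r/|z_k|) for z_k = 1: log(7/1) = 1.9459
Sum over inside zeros: 2.5055.
I(r) = log|p(0)| + (inside sum) = 1.3863 + 2.5055 = 3.8918.
Closed form (all zeros inside, monic): I(r) = n·log(r) = 2·log(7) = 3.8918. ✓

I(r) ≈ 3.8918.


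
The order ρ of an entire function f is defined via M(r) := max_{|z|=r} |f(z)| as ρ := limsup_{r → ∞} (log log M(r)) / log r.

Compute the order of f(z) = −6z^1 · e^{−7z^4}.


M(r) = max_{|z|=r} |-6|·|z|^1·|e^{−7z^4}| = 6·r^1 · e^{7r^4} (the factors attain their maxima compatibly on |z|=r). Then log M(r) = log 6 + 1·log r + 7r^4, dominated by the last term, so log log M(r) ~ 4·log r. The polynomial factor -6z^1 contributes only a log r term and does not affect the order. ρ = 4.
Therefore ρ = 4.

Order ρ = 4.


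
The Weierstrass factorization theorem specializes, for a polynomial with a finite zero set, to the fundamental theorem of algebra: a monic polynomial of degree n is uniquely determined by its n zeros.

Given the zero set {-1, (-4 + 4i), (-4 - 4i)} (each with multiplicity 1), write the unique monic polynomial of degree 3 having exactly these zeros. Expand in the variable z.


The polynomial is p(z) = ∏_{α ∈ S} (z − α), where S = {-1, (-4 + 4i), (-4 - 4i)}.
Expanding the product yields: p(z) = z^3 + 9·z^2 + 40·z + 32.
Note conjugate pairs combine to real quadratics: (z − (-4+4i))(z − (-4−4i)) = z² + 8z + 32.
The resulting polynomial has degree 3 and real coefficients as required.

p(z) = z^3 + 9·z^2 + 40·z + 32.


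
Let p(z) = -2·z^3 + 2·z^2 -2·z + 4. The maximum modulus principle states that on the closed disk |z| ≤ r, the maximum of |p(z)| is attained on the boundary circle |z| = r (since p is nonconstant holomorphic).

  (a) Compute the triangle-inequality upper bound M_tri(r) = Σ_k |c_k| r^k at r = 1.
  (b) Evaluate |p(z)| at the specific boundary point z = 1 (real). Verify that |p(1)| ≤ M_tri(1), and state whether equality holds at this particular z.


Coefficients: c_0 = 4, c_1 = -2, c_2 = 2, c_3 = -2. Radius r = 1.
Part (a). Triangle bound: M_tri(r) = Σ_k |c_k| r^k
  = |4|·1^0 + |-2|·1^1 + |2|·1^2 + |-2|·1^3
  = 4 + 2 + 2 + 2 = 10.
This bounds M(r) := max_{|z|=r} |p(z)| from above; equality holds iff all terms c_k z^k can be made to align in phase at a single z on |z|=r.
Part (b). At z = 1 (real, on the circle |z| = r):
  p(1) = (4)·1^0 + (-2)·1^1 + (2)·1^2 + (-2)·1^3 = 2.
  |p(1)| = 2.
Check: |p(1)| = 2 ≤ 10 = M_tri(1). ✓ Equality does not hold at z = 1 (the coefficients have mixed signs, so the terms do not all align in phase there).

M_tri(1) = 10; |p(1)| = 2; equality at z=1: no.


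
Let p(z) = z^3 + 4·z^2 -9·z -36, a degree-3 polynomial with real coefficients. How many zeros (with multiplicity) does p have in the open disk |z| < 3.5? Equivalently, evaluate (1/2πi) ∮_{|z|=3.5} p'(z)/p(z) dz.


The zeros of p are: -4, 3, -3.
Their magnitudes are: 4, 3, 3.
Zeros with |z| < R = 3.5: 3, -3.
Count = 2.
By the argument principle, (1/2πi) ∮_{|z|=R} p'(z)/p(z) dz equals exactly this count.

Number of zeros inside |z| < 3.5: 2.


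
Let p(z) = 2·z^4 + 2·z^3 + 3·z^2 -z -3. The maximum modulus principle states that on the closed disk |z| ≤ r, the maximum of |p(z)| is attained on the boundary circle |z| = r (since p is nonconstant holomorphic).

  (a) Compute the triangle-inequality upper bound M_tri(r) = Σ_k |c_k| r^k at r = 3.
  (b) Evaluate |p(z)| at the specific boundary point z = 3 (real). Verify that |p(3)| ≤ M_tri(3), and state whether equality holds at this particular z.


Coefficients: c_0 = -3, c_1 = -1, c_2 = 3, c_3 = 2, c_4 = 2. Radius r = 3.
Part (a). Triangle bound: M_tri(r) = Σ_k |c_k| r^k
  = |-3|·3^0 + |-1|·3^1 + |3|·3^2 + |2|·3^3 + |2|·3^4
  = 3 + 3 + 27 + 54 + 162 = 249.
This bounds M(r) := max_{|z|=r} |p(z)| from above; equality holds iff all terms c_k z^k can be made to align in phase at a single z on |z|=r.
Part (b). At z = 3 (real, on the circle |z| = r):
  p(3) = (-3)·3^0 + (-1)·3^1 + (3)·3^2 + (2)·3^3 + (2)·3^4 = 237.
  |p(3)| = 237.
Check: |p(3)| = 237 ≤ 249 = M_tri(3). ✓ Equality does not hold at z = 3 (the coefficients have mixed signs, so the terms do not all align in phase there).

M_tri(3) = 249; |p(3)| = 237; equality at z=3: no.


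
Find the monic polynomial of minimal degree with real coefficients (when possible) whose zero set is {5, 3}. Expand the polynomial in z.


The polynomial is p(z) = ∏_{α ∈ S} (z − α), where S = {5, 3}.
Expanding the product yields: p(z) = z^2 -8·z + 15.
The resulting polynomial has degree 2 and real coefficients as required.

p(z) = z^2 -8·z + 15.


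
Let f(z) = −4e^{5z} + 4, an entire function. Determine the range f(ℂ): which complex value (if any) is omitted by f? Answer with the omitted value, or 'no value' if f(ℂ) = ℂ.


Little Picard bounds the complement of f(ℂ) to at most one point.
e^{5z} is never zero on ℂ, so -4·e^{5z} takes every value in ℂ ∖ {0}. Adding 4 shifts the range to ℂ ∖ {4}. Thus f omits exactly the value 4.

Omitted value: 4.


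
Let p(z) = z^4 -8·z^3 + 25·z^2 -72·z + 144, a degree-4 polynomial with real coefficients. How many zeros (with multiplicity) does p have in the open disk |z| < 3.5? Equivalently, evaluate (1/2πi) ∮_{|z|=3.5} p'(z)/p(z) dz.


The zeros of p are: 4, (0 + 3i), (0 - 3i), 4.
Their magnitudes are: 4, 3, 3, 4.
Zeros with |z| < R = 3.5: (0 + 3i), (0 - 3i).
Count = 2.
By the argument principle, (1/2πi) ∮_{|z|=R} p'(z)/p(z) dz equals exactly this count.

Number of zeros inside |z| < 3.5: 2.


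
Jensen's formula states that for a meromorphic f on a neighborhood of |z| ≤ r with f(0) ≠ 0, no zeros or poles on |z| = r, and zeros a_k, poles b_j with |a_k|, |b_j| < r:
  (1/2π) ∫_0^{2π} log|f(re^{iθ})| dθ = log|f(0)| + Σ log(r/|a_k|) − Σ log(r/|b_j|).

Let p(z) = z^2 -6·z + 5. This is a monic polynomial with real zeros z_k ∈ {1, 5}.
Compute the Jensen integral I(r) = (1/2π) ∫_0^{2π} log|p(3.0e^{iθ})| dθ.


Zeros: 1, 5; r = 3.0.
Inside |z| < r: 1. Outside (|z| ≥ r): 5.
p(0) = 5, so log|p(0)| = log(5) = 1.6094.
Apply Jensen: I(r) = log|p(0)| + Σ_k log(r/|z_k|), summed over zeros inside |z| < r.
  log(r/|z_k|) for z_k = 1: log(3.0/1) = 1.0986
  Outside zeros (5) contribute nothing to the Jensen sum.
Sum over inside zeros: 1.0986.
I(r) = log|p(0)| + (inside sum) = 1.6094 + 1.0986 = 2.7081.
Note: since some zeros are outside |z| ≤ r, the simplified n·log(r) form does NOT apply — only the inside zeros contribute.

I(r) ≈ 2.7081.


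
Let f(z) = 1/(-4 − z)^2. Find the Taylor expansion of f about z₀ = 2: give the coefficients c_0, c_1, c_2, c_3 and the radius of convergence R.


Let w = z − z₀, so z = z₀ + w.
Then -4 − z = -4 − (z₀ + w) = (-4 − z₀) − w = -6 − w.
f(z) = 1/(-6 − w)^2 = (1/(-6)^2) · (1 − w/(-6))^{−2}.
By the binomial series (1−u)^{−2} = Σ_{n≥0} C(n+1, 1) u^n for |u|<1, with u = w/(-6):
  c_n = C(n+1, 1) / (-6)^(n+2).
  c_0 = 1/(-6)^2 = 1/36.
  c_1 = 2/(-6)^3 = -1/108.
  c_2 = 3/(-6)^4 = 1/432.
  c_3 = 4/(-6)^5 = -1/1944.
The series is valid for |w/d| < 1, i.e. |z − z₀| < |d|.
Radius of convergence: R = |-4 − z₀| = |-6| = 6 (distance from z₀ to the singularity z = -4).

c_0 = 1/36, c_1 = -1/108, c_2 = 1/432, c_3 = -1/1944; R = 6.


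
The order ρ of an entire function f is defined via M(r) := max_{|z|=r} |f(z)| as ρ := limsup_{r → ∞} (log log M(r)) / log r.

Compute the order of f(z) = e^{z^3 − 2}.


|e^{z^3 − 2}| = e^{Re(1·z^3) + -2} ≤ e^{1|z|^3 + -2} = e^{1r^3 + -2} on |z| = r, so ρ ≤ 3. Choosing z on |z|=r so that 1·z^3 is real positive (always possible by picking arg z appropriately) gives |f(z)| = e^{1r^3 + -2}, matching the bound. The additive constant -2 does not affect log log M(r) ~ 3·log r. Hence ρ = 3.
Therefore ρ = 3.

Order ρ = 3.


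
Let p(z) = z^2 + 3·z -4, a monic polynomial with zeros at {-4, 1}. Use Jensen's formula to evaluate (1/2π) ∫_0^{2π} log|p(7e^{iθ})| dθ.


Zeros: -4, 1; r = 7.
Inside |z| < r: -4, 1. Outside (|z| ≥ r): ∅.
p(0) = -4, so log|p(0)| = log(4) = 1.3863.
Apply Jensen: I(r) = log|p(0)| + Σ_k log(r/|z_k|), summed over zeros inside |z| < r.
  log(r/|z_k|) for z_k = -4: log(7/4) = 0.5596
  log(r/|z_k|) for z_k = 1: log(7/1) = 1.9459
Sum over inside zeros: 2.5055.
I(r) = log|p(0)| + (inside sum) = 1.3863 + 2.5055 = 3.8918.
Closed form (all zeros inside, monic): I(r) = n·log(r) = 2·log(7) = 3.8918. ✓

I(r) ≈ 3.8918.


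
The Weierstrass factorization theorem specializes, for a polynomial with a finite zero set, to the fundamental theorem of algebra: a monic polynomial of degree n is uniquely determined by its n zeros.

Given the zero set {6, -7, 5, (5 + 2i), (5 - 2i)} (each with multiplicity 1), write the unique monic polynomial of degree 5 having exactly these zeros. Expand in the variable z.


The polynomial is p(z) = ∏_{α ∈ S} (z − α), where S = {6, -7, 5, (5 + 2i), (5 - 2i)}.
Expanding the product yields: p(z) = z^5 -14·z^4 + 22·z^3 + 564·z^2 -3463·z + 6090.
Note conjugate pairs combine to real quadratics: (z − (5+2i))(z − (5−2i)) = z² − 10z + 29.
The resulting polynomial has degree 5 and real coefficients as required.

p(z) = z^5 -14·z^4 + 22·z^3 + 564·z^2 -3463·z + 6090.


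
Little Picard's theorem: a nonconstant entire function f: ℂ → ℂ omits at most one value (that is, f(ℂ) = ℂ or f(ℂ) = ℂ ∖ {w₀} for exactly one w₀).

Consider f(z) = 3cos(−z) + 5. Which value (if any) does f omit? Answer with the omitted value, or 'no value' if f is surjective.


Little Picard bounds the complement of f(ℂ) to at most one point.
cos is entire and surjective onto ℂ: for every w ∈ ℂ, cos(ζ) = w has a solution ζ ∈ ℂ (e.g., via the complex inverse arccos). With ζ = −z this gives z = ζ/(-1). Then 3·cos(−z) takes every value in 3·ℂ = ℂ, and adding 5 is a bijection of ℂ. So f is surjective and omits no value. (Note: only on the real line is cos bounded by [−1, 1].)

Omitted value: no value.


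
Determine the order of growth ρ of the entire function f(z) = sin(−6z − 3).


sin(w) is a linear combination of e^{iw} and e^{−iw} (or e^w, e^{−w} in the hyperbolic case), so |sin(w)| ≤ e^{|w|}. With w = −6z − 3, |w| ≤ 6|z| + 3 = 6r + 3 on |z| = r, giving M(r) ≤ e^{6r + 3}, so ρ ≤ 1. On a suitable ray (z = it for sin/cos; z = t for sinh/cosh, t real → ∞), |sin(−6z − 3)| grows like e^{6|t|}/2, so ρ ≥ 1. Hence ρ = 1.
Therefore ρ = 1.

Order ρ = 1.


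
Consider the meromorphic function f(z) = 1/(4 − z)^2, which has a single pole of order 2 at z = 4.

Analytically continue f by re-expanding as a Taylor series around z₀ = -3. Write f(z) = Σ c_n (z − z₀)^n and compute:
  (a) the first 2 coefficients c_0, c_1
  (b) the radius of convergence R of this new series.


Let w = z − z₀, so z = z₀ + w.
Then 4 − z = 4 − (z₀ + w) = (4 − z₀) − w = 7 − w.
f(z) = 1/(7 − w)^2 = (1/(7)^2) · (1 − w/(7))^{−2}.
By the binomial series (1−u)^{−2} = Σ_{n≥0} C(n+1, 1) u^n for |u|<1, with u = w/(7):
  c_n = C(n+1, 1) / (7)^(n+2).
  c_0 = 1/(7)^2 = 1/49.
  c_1 = 2/(7)^3 = 2/343.
The series is valid for |w/d| < 1, i.e. |z − z₀| < |d|.
Radius of convergence: R = |4 − z₀| = |7| = 7 (distance from z₀ to the singularity z = 4).

c_0 = 1/49, c_1 = 2/343; R = 7.


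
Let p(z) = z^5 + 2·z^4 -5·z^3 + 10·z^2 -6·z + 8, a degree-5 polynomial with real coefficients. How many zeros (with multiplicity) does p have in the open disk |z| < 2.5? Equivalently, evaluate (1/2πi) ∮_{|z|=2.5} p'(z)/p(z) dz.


The zeros of p are: -4, (0 + 1i), (0 - 1i), (1 + 1i), (1 - 1i).
Their magnitudes are: 4, 1, 1, 1.414, 1.414.
Zeros with |z| < R = 2.5: (0 + 1i), (0 - 1i), (1 + 1i), (1 - 1i).
Count = 4.
By the argument principle, (1/2πi) ∮_{|z|=R} p'(z)/p(z) dz equals exactly this count.

Number of zeros inside |z| < 2.5: 4.


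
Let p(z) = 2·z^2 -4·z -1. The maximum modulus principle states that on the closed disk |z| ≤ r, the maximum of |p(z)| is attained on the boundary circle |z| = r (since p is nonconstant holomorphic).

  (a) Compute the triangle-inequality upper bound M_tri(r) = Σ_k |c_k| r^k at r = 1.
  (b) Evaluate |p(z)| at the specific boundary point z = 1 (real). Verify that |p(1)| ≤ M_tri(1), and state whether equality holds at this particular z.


Coefficients: c_0 = -1, c_1 = -4, c_2 = 2. Radius r = 1.
Part (a). Triangle bound: M_tri(r) = Σ_k |c_k| r^k
  = |-1|·1^0 + |-4|·1^1 + |2|·1^2
  = 1 + 4 + 2 = 7.
This bounds M(r) := max_{|z|=r} |p(z)| from above; equality holds iff all terms c_k z^k can be made to align in phase at a single z on |z|=r.
Part (b). At z = 1 (real, on the circle |z| = r):
  p(1) = (-1)·1^0 + (-4)·1^1 + (2)·1^2 = -3.
  |p(1)| = 3.
Check: |p(1)| = 3 ≤ 7 = M_tri(1). ✓ Equality does not hold at z = 1 (the coefficients have mixed signs, so the terms do not all align in phase there).

M_tri(1) = 7; |p(1)| = 3; equality at z=1: no.


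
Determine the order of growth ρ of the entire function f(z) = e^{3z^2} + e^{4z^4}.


Each summand is entire of order 2 and 4 respectively (as in the single-exponential case). The order of a sum is at most the max of the orders, so ρ ≤ 4. For the lower bound: on |z|=r choose arg z so that 4z^4 is real positive; then |e^{4z^4}| = e^{4r^4} while |e^{3z^2}| ≤ e^{3r^2} = o(e^{4r^4}). So |f| ≥ e^{4r^4}(1 − o(1)) and ρ ≥ 4. Hence ρ = max(2, 4) = 4.
Therefore ρ = 4.

Order ρ = 4.


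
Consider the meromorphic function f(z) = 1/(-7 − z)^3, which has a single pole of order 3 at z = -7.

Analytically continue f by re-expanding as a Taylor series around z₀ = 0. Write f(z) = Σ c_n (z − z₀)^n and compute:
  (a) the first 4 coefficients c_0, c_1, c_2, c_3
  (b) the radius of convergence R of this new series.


Let w = z − z₀, so z = z₀ + w.
Then -7 − z = -7 − (z₀ + w) = (-7 − z₀) − w = -7 − w.
f(z) = 1/(-7 − w)^3 = (1/(-7)^3) · (1 − w/(-7))^{−3}.
By the binomial series (1−u)^{−3} = Σ_{n≥0} C(n+2, 2) u^n for |u|<1, with u = w/(-7):
  c_n = C(n+2, 2) / (-7)^(n+3).
  c_0 = 1/(-7)^3 = -1/343.
  c_1 = 3/(-7)^4 = 3/2401.
  c_2 = 6/(-7)^5 = -6/16807.
  c_3 = 10/(-7)^6 = 10/117649.
The series is valid for |w/d| < 1, i.e. |z − z₀| < |d|.
Radius of convergence: R = |-7 − z₀| = |-7| = 7 (distance from z₀ to the singularity z = -7).

c_0 = -1/343, c_1 = 3/2401, c_2 = -6/16807, c_3 = 10/117649; R = 7.


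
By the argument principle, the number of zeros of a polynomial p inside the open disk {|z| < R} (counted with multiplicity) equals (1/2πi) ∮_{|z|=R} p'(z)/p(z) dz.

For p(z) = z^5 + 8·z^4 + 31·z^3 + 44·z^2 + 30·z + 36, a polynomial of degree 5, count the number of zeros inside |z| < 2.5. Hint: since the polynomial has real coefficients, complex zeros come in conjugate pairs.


The zeros of p are: (-3 + 3i), (-3 - 3i), (0 + 1i), (0 - 1i), -2.
Their magnitudes are: 4.243, 4.243, 1, 1, 2.
Zeros with |z| < R = 2.5: (0 + 1i), (0 - 1i), -2.
Count = 3.
By the argument principle, (1/2πi) ∮_{|z|=R} p'(z)/p(z) dz equals exactly this count.

Number of zeros inside |z| < 2.5: 3.


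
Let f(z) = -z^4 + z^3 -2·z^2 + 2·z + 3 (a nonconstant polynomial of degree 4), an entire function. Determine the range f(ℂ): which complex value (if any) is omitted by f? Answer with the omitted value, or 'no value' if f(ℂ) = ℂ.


Little Picard bounds the complement of f(ℂ) to at most one point.
For every w ∈ ℂ, the equation p(z) − w = 0 is a nonconstant polynomial in z and hence has at least one root by the fundamental theorem of algebra. So p is surjective onto ℂ, omitting no value.

Omitted value: no value.
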